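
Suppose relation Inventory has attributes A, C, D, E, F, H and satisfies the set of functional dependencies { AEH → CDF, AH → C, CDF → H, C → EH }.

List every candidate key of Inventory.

{A, C}⁺: C→EH adds E, H; AEH→CDF adds D, F → {A, C, D, E, F, H}. Minimal: {C}⁺ = {C, E, H}; {A}⁺ = {A} — none reach the full schema.
{A, H}⁺: AH→C adds C; C→EH adds E; AEH→CDF adds D, F → {A, C, D, E, F, H}. Minimal: {H}⁺ = {H}; {A}⁺ = {A} — none reach the full schema.
Any other superkey contains one of these as a subset, so there are no further candidate keys.

{A, C}; {A, H}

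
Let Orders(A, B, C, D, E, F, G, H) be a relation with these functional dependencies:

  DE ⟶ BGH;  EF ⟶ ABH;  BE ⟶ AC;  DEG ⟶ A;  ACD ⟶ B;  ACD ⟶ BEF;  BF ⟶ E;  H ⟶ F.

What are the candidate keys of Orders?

DE, ACD, BDF, BDH

Attribute D never appears on the right-hand side of any dependency, so D must belong to every candidate key.
{D}⁺ = {D}, which is not all of the schema, so we must add further attributes.
{D, E}⁺: DE→BGH adds B, G, H; BE→AC adds A, C; ACD→BEF adds F → {A, B, C, D, E, F, G, H}.
{A, C, D}⁺: ACD→B adds B; ACD→BEF adds E, F; DE→BGH adds G, H → {A, B, C, D, E, F, G, H}.
{B, D, F}⁺: BF→E adds E; DE→BGH adds G, H; EF→ABH adds A; BE→AC adds C → {A, B, C, D, E, F, G, H}.
{B, D, H}⁺: H→F adds F; BF→E adds E; DE→BGH adds G; EF→ABH adds A; BE→AC adds C → {A, B, C, D, E, F, G, H}.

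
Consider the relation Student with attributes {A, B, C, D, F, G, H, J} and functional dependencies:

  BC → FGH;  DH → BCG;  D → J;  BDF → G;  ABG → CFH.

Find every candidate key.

Attributes A, D never appear on any right-hand side, so every candidate key must contain {A, D}.
{A, D}⁺ = {A, D, J}, which is not all of the schema, so we must add further attributes.
{A, D, H}⁺: DH→BCG adds B, C, G; D→J adds J; ABG→CFH adds F → {A, B, C, D, F, G, H, J}.
{A, B, C, D}⁺: BC→FGH adds F, G, H; D→J adds J → {A, B, C, D, F, G, H, J}.
{A, B, D, F}⁺: D→J adds J; BDF→G adds G; ABG→CFH adds C, H → {A, B, C, D, F, G, H, J}.
{A, B, D, G}⁺: D→J adds J; ABG→CFH adds C, F, H → {A, B, C, D, F, G, H, J}.

{A, D, H}, {A, B, C, D}, {A, B, D, F}, {A, B, D, G}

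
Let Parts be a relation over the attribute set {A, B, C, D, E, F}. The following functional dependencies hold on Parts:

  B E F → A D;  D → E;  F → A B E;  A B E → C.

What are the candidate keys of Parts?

(F)

Attribute F never appears on the right-hand side of any dependency, so F must belong to every candidate key.
{F}⁺ = {A, B, C, D, E, F}, which is all of the schema, so {F} is the only candidate key.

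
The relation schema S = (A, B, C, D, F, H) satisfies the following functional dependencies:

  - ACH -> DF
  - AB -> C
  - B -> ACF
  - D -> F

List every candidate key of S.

Attributes B, H never appear on any right-hand side, so every candidate key must contain {B, H}.
{B, H}⁺ = {A, B, C, D, F, H}, which is all of the schema, so {B, H} is the only candidate key.

BH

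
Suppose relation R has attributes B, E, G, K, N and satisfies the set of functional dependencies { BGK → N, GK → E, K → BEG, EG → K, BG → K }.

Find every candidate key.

{K}; {B, G}; {E, G}

{K}⁺: K→BEG adds B, E, G; BGK→N adds N → {B, E, G, K, N}.
{B, G}⁺: BG→K adds K; BGK→N adds N; GK→E adds E → {B, E, G, K, N}. Minimal: {G}⁺ = {G}; {B}⁺ = {B} — none reach the full schema.
{E, G}⁺: EG→K adds K; K→BEG adds B; BGK→N adds N → {B, E, G, K, N}. Minimal: {G}⁺ = {G}; {E}⁺ = {E} — none reach the full schema.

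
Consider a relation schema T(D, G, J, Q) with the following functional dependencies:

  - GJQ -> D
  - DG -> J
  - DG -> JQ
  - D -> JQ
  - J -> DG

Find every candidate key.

{D}⁺: D→JQ adds J, Q; J→DG adds G → {D, G, J, Q}.
{J}⁺: J→DG adds D, G; DG→JQ adds Q → {D, G, J, Q}.

(D), (J)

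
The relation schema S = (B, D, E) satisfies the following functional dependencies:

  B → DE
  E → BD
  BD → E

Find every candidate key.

{B}⁺: B→DE adds D, E → {B, D, E}.
{E}⁺: E→BD adds B, D → {B, D, E}.
Any other superkey contains one of these as a subset, so there are no further candidate keys.

{B}; {E}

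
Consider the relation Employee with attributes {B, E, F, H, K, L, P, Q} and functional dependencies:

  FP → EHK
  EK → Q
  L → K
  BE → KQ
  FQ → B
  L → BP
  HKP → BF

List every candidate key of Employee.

Attribute L never appears on the right-hand side of any dependency, so L must belong to every candidate key.
{L}⁺ = {B, K, L, P}, which is not all of the schema, so we must add further attributes.
{F, L}⁺: L→K adds K; L→BP adds B, P; FP→EHK adds E, H; EK→Q adds Q → {B, E, F, H, K, L, P, Q}.
{H, L}⁺: L→K adds K; L→BP adds B, P; HKP→BF adds F; FP→EHK adds E; EK→Q adds Q → {B, E, F, H, K, L, P, Q}.
Any other superkey contains one of these as a subset, so there are no further candidate keys.

{F, L}; {H, L}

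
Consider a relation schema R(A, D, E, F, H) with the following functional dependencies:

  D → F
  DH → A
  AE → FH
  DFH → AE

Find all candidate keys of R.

Attribute D never appears on the right-hand side of any dependency, so D must belong to every candidate key.
{D}⁺ = {D, F}, which is not all of the schema, so we must add further attributes.
{D, H}⁺: D→F adds F; DH→A adds A; DFH→AE adds E → {A, D, E, F, H}. Minimal: {H}⁺ = {H}; {D}⁺ = {D, F} — none reach the full schema.
{A, D, E}⁺: D→F adds F; AE→FH adds H → {A, D, E, F, H}. Minimal: {D, E}⁺ = {D, E, F}; {A, E}⁺ = {A, E, F, H}; {A, D}⁺ = {A, D, F} — none reach the full schema.
Any other superkey contains one of these as a subset, so there are no further candidate keys.

(D, H), (A, D, E)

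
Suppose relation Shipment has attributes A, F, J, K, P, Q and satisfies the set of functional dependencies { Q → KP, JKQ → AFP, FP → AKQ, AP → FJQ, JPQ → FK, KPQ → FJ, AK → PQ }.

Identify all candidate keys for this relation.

{Q}⁺: Q→KP adds K, P; KPQ→FJ adds F, J; JKQ→AFP adds A → {A, F, J, K, P, Q}.
{A, K}⁺: AK→PQ adds P, Q; AP→FJQ adds F, J → {A, F, J, K, P, Q}.
{A, P}⁺: AP→FJQ adds F, J, Q; JPQ→FK adds K → {A, F, J, K, P, Q}.
{F, P}⁺: FP→AKQ adds A, K, Q; AP→FJQ adds J → {A, F, J, K, P, Q}.

{Q}; {A, K}; {A, P}; {F, P}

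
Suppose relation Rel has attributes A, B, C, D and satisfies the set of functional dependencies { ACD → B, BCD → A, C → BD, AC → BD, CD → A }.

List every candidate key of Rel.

{C}

Attribute C never appears on the right-hand side of any dependency, so C must belong to every candidate key.
{C}⁺ = {A, B, C, D}, which is all of the schema, so {C} is the only candidate key.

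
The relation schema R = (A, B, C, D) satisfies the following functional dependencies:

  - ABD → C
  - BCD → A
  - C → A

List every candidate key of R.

{A, B, D}, {B, C, D}

Attributes B, D never appear on any right-hand side, so every candidate key must contain {B, D}.
{B, D}⁺ = {B, D}, which is not all of the schema, so we must add further attributes.
{A, B, D}⁺: ABD→C adds C → {A, B, C, D}. Minimal: {B, D}⁺ = {B, D}; {A, D}⁺ = {A, D}; {A, B}⁺ = {A, B} — none reach the full schema.
{B, C, D}⁺: BCD→A adds A → {A, B, C, D}. Minimal: {C, D}⁺ = {A, C, D}; {B, D}⁺ = {B, D}; {B, C}⁺ = {A, B, C} — none reach the full schema.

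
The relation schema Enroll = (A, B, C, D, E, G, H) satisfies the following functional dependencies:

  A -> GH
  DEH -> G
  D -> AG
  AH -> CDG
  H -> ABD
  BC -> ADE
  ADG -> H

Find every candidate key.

{A}; {D}; {H}; {B, C}

{A}⁺: A→GH adds G, H; AH→CDG adds C, D; H→ABD adds B; BC→ADE adds E → {A, B, C, D, E, G, H}.
{D}⁺: D→AG adds A, G; ADG→H adds H; AH→CDG adds C; H→ABD adds B; BC→ADE adds E → {A, B, C, D, E, G, H}.
{H}⁺: H→ABD adds A, B, D; A→GH adds G; AH→CDG adds C; BC→ADE adds E → {A, B, C, D, E, G, H}.
{B, C}⁺: BC→ADE adds A, D, E; A→GH adds G, H → {A, B, C, D, E, G, H}. Minimal: {C}⁺ = {C}; {B}⁺ = {B} — none reach the full schema.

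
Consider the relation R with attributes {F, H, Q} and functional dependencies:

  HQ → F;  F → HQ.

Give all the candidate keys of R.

{F}⁺: F→HQ adds H, Q → {F, H, Q}.
{H, Q}⁺: HQ→F adds F → {F, H, Q}.
Any other superkey contains one of these as a subset, so there are no further candidate keys.

{F}, {H, Q}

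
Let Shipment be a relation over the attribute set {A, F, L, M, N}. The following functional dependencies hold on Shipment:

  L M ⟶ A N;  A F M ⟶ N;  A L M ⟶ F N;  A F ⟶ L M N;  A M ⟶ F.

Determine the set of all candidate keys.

{A, F}⁺: AF→LMN adds L, M, N → {A, F, L, M, N}.
{A, M}⁺: AM→F adds F; AFM→N adds N; AF→LMN adds L → {A, F, L, M, N}.
{L, M}⁺: LM→AN adds A, N; ALM→FN adds F → {A, F, L, M, N}.
Any other superkey contains one of these as a subset, so there are no further candidate keys.

(A, F), (A, M), (L, M)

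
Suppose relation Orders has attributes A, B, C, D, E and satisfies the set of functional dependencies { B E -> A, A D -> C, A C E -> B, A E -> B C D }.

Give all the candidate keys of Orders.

Attribute E never appears on the right-hand side of any dependency, so E must belong to every candidate key.
{E}⁺ = {E}, which is not all of the schema, so we must add further attributes.
{A, E}⁺: AE→BCD adds B, C, D → {A, B, C, D, E}. Minimal: {E}⁺ = {E}; {A}⁺ = {A} — none reach the full schema.
{B, E}⁺: BE→A adds A; AE→BCD adds C, D → {A, B, C, D, E}. Minimal: {E}⁺ = {E}; {B}⁺ = {B} — none reach the full schema.
Any other superkey contains one of these as a subset, so there are no further candidate keys.

{A, E}; {B, E}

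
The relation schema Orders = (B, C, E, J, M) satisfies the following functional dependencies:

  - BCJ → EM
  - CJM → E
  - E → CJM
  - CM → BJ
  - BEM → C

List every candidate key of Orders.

(E), (C, M), (B, C, J)

{E}⁺: E→CJM adds C, J, M; CM→BJ adds B → {B, C, E, J, M}.
{C, M}⁺: CM→BJ adds B, J; BCJ→EM adds E → {B, C, E, J, M}. Minimal: {M}⁺ = {M}; {C}⁺ = {C} — none reach the full schema.
{B, C, J}⁺: BCJ→EM adds E, M → {B, C, E, J, M}. Minimal: {C, J}⁺ = {C, J}; {B, J}⁺ = {B, J}; {B, C}⁺ = {B, C} — none reach the full schema.
Any other superkey contains one of these as a subset, so there are no further candidate keys.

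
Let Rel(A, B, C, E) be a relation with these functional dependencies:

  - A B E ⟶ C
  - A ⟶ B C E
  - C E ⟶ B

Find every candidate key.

A

Attribute A never appears on the right-hand side of any dependency, so A must belong to every candidate key.
{A}⁺ = {A, B, C, E}, which is all of the schema, so {A} is the only candidate key.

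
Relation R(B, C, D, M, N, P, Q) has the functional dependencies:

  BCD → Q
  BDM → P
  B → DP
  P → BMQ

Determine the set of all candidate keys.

{B, C, N}⁺: B→DP adds D, P; P→BMQ adds M, Q → {B, C, D, M, N, P, Q}. Minimal: {C, N}⁺ = {C, N}; {B, N}⁺ = {B, D, M, N, P, Q}; {B, C}⁺ = {B, C, D, M, P, Q} — none reach the full schema.
{C, N, P}⁺: P→BMQ adds B, M, Q; B→DP adds D → {B, C, D, M, N, P, Q}. Minimal: {N, P}⁺ = {B, D, M, N, P, Q}; {C, P}⁺ = {B, C, D, M, P, Q}; {C, N}⁺ = {C, N} — none reach the full schema.
Any other superkey contains one of these as a subset, so there are no further candidate keys.

{B, C, N}, {C, N, P}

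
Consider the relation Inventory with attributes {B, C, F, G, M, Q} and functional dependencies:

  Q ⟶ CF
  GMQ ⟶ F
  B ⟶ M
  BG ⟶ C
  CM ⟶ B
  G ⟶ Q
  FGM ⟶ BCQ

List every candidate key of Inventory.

BG, GM

Attribute G never appears on the right-hand side of any dependency, so G must belong to every candidate key.
{G}⁺ = {C, F, G, Q}, which is not all of the schema, so we must add further attributes.
{B, G}⁺: B→M adds M; BG→C adds C; G→Q adds Q; Q→CF adds F → {B, C, F, G, M, Q}. Minimal: {G}⁺ = {C, F, G, Q}; {B}⁺ = {B, M} — none reach the full schema.
{G, M}⁺: G→Q adds Q; Q→CF adds C, F; CM→B adds B → {B, C, F, G, M, Q}. Minimal: {M}⁺ = {M}; {G}⁺ = {C, F, G, Q} — none reach the full schema.
Any other superkey contains one of these as a subset, so there are no further candidate keys.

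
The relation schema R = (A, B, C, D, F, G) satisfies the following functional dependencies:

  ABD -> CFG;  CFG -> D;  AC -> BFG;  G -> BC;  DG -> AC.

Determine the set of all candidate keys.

(A, C), (A, G), (D, G), (F, G), (A, B, D)

{A, C}⁺: AC→BFG adds B, F, G; CFG→D adds D → {A, B, C, D, F, G}. Minimal: {C}⁺ = {C}; {A}⁺ = {A} — none reach the full schema.
{A, G}⁺: G→BC adds B, C; AC→BFG adds F; CFG→D adds D → {A, B, C, D, F, G}. Minimal: {G}⁺ = {B, C, G}; {A}⁺ = {A} — none reach the full schema.
{D, G}⁺: G→BC adds B, C; DG→AC adds A; ABD→CFG adds F → {A, B, C, D, F, G}. Minimal: {G}⁺ = {B, C, G}; {D}⁺ = {D} — none reach the full schema.
{F, G}⁺: G→BC adds B, C; CFG→D adds D; DG→AC adds A → {A, B, C, D, F, G}. Minimal: {G}⁺ = {B, C, G}; {F}⁺ = {F} — none reach the full schema.
{A, B, D}⁺: ABD→CFG adds C, F, G → {A, B, C, D, F, G}. Minimal: {B, D}⁺ = {B, D}; {A, D}⁺ = {A, D}; {A, B}⁺ = {A, B} — none reach the full schema.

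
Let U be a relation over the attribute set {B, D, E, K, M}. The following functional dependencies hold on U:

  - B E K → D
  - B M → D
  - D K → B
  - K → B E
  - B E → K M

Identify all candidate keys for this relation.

{K}⁺: K→BE adds B, E; BE→KM adds M; BEK→D adds D → {B, D, E, K, M}.
{B, E}⁺: BE→KM adds K, M; BEK→D adds D → {B, D, E, K, M}. Minimal: {E}⁺ = {E}; {B}⁺ = {B} — none reach the full schema.

{K}, {B, E}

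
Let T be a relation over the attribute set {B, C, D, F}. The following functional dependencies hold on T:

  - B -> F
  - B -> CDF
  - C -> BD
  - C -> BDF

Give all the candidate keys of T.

{B}⁺: B→F adds F; B→CDF adds C, D → {B, C, D, F}.
{C}⁺: C→BD adds B, D; C→BDF adds F → {B, C, D, F}.
Any other superkey contains one of these as a subset, so there are no further candidate keys.

{B}, {C}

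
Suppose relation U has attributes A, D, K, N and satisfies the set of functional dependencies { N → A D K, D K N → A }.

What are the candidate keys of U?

Attribute N never appears on the right-hand side of any dependency, so N must belong to every candidate key.
{N}⁺ = {A, D, K, N}, which is all of the schema, so {N} is the only candidate key.

N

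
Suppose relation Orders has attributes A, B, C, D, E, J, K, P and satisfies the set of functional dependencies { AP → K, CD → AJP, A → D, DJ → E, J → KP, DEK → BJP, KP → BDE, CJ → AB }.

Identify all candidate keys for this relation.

Attribute C never appears on the right-hand side of any dependency, so C must belong to every candidate key.
{C}⁺ = {C}, which is not all of the schema, so we must add further attributes.
{A, C}⁺: A→D adds D; CD→AJP adds J, P; DJ→E adds E; J→KP adds K; DEK→BJP adds B → {A, B, C, D, E, J, K, P}.
{C, D}⁺: CD→AJP adds A, J, P; DJ→E adds E; J→KP adds K; DEK→BJP adds B → {A, B, C, D, E, J, K, P}.
{C, J}⁺: J→KP adds K, P; KP→BDE adds B, D, E; CJ→AB adds A → {A, B, C, D, E, J, K, P}.
{C, K, P}⁺: KP→BDE adds B, D, E; CD→AJP adds A, J → {A, B, C, D, E, J, K, P}.
Any other superkey contains one of these as a subset, so there are no further candidate keys.

{A, C}; {C, D}; {C, J}; {C, K, P}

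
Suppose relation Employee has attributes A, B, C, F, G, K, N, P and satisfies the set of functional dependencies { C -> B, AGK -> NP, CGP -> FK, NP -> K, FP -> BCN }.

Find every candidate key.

(A, C, G, K), (A, C, G, P), (A, F, G, K), (A, F, G, P)

Attributes A, G never appear on any right-hand side, so every candidate key must contain {A, G}.
{A, G}⁺ = {A, G}, which is not all of the schema, so we must add further attributes.
{A, C, G, K}⁺: C→B adds B; AGK→NP adds N, P; CGP→FK adds F → {A, B, C, F, G, K, N, P}.
{A, C, G, P}⁺: C→B adds B; CGP→FK adds F, K; FP→BCN adds N → {A, B, C, F, G, K, N, P}.
{A, F, G, K}⁺: AGK→NP adds N, P; FP→BCN adds B, C → {A, B, C, F, G, K, N, P}.
{A, F, G, P}⁺: FP→BCN adds B, C, N; CGP→FK adds K → {A, B, C, F, G, K, N, P}.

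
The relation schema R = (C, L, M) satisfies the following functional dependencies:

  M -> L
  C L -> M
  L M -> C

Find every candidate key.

{M}, {C, L}

{M}⁺: M→L adds L; LM→C adds C → {C, L, M}.
{C, L}⁺: CL→M adds M → {C, L, M}. Minimal: {L}⁺ = {L}; {C}⁺ = {C} — none reach the full schema.
Any other superkey contains one of these as a subset, so there are no further candidate keys.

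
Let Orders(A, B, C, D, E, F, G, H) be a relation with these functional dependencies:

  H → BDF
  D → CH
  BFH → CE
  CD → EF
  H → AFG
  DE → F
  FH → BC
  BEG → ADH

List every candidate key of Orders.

{D}⁺: D→CH adds C, H; CD→EF adds E, F; H→AFG adds A, G; FH→BC adds B → {A, B, C, D, E, F, G, H}.
{H}⁺: H→BDF adds B, D, F; D→CH adds C; BFH→CE adds E; H→AFG adds A, G → {A, B, C, D, E, F, G, H}.
{B, E, G}⁺: BEG→ADH adds A, D, H; H→BDF adds F; D→CH adds C → {A, B, C, D, E, F, G, H}.
Any other superkey contains one of these as a subset, so there are no further candidate keys.

(D), (H), (B, E, G)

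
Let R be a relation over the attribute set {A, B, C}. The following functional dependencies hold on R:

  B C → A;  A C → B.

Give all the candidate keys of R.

AC, BC

Attribute C never appears on the right-hand side of any dependency, so C must belong to every candidate key.
{C}⁺ = {C}, which is not all of the schema, so we must add further attributes.
{A, C}⁺: AC→B adds B → {A, B, C}.
{B, C}⁺: BC→A adds A → {A, B, C}.
Any other superkey contains one of these as a subset, so there are no further candidate keys.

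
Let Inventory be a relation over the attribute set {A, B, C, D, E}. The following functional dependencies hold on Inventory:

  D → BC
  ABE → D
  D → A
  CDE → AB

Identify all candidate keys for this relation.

{D, E}; {A, B, E}

Attribute E never appears on the right-hand side of any dependency, so E must belong to every candidate key.
{E}⁺ = {E}, which is not all of the schema, so we must add further attributes.
{D, E}⁺: D→BC adds B, C; D→A adds A → {A, B, C, D, E}. Minimal: {E}⁺ = {E}; {D}⁺ = {A, B, C, D} — none reach the full schema.
{A, B, E}⁺: ABE→D adds D; D→BC adds C → {A, B, C, D, E}. Minimal: {B, E}⁺ = {B, E}; {A, E}⁺ = {A, E}; {A, B}⁺ = {A, B} — none reach the full schema.
Any other superkey contains one of these as a subset, so there are no further candidate keys.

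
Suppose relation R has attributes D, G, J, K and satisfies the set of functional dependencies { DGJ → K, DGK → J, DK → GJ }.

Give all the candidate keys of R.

{D, K}, {D, G, J}

Attribute D never appears on the right-hand side of any dependency, so D must belong to every candidate key.
{D}⁺ = {D}, which is not all of the schema, so we must add further attributes.
{D, K}⁺: DK→GJ adds G, J → {D, G, J, K}.
{D, G, J}⁺: DGJ→K adds K → {D, G, J, K}.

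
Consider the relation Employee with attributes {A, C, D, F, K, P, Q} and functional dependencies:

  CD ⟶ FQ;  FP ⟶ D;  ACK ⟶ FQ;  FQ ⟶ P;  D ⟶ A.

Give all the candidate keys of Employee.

Attributes C, K never appear on any right-hand side, so every candidate key must contain {C, K}.
{C, K}⁺ = {C, K}, which is not all of the schema, so we must add further attributes.
{A, C, K}⁺: ACK→FQ adds F, Q; FQ→P adds P; FP→D adds D → {A, C, D, F, K, P, Q}. Minimal: {C, K}⁺ = {C, K}; {A, K}⁺ = {A, K}; {A, C}⁺ = {A, C} — none reach the full schema.
{C, D, K}⁺: CD→FQ adds F, Q; FQ→P adds P; D→A adds A → {A, C, D, F, K, P, Q}. Minimal: {D, K}⁺ = {A, D, K}; {C, K}⁺ = {C, K}; {C, D}⁺ = {A, C, D, F, P, Q} — none reach the full schema.
{C, F, K, P}⁺: FP→D adds D; D→A adds A; CD→FQ adds Q → {A, C, D, F, K, P, Q}. Minimal: {F, K, P}⁺ = {A, D, F, K, P}; {C, K, P}⁺ = {C, K, P}; {C, F, P}⁺ = {A, C, D, F, P, Q}; … — none reach the full schema.
{C, F, K, Q}⁺: FQ→P adds P; FP→D adds D; D→A adds A → {A, C, D, F, K, P, Q}. Minimal: {F, K, Q}⁺ = {A, D, F, K, P, Q}; {C, K, Q}⁺ = {C, K, Q}; {C, F, Q}⁺ = {A, C, D, F, P, Q}; … — none reach the full schema.
Any other superkey contains one of these as a subset, so there are no further candidate keys.

(A, C, K); (C, D, K); (C, F, K, P); (C, F, K, Q)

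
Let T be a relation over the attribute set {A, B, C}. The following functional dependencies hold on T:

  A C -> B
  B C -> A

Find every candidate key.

Attribute C never appears on the right-hand side of any dependency, so C must belong to every candidate key.
{C}⁺ = {C}, which is not all of the schema, so we must add further attributes.
{A, C}⁺: AC→B adds B → {A, B, C}. Minimal: {C}⁺ = {C}; {A}⁺ = {A} — none reach the full schema.
{B, C}⁺: BC→A adds A → {A, B, C}. Minimal: {C}⁺ = {C}; {B}⁺ = {B} — none reach the full schema.
Any other superkey contains one of these as a subset, so there are no further candidate keys.

{A, C}, {B, C}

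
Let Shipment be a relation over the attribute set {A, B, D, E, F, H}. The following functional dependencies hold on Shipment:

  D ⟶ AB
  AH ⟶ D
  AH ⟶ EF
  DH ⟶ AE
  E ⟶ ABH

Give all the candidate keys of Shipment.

{E}⁺: E→ABH adds A, B, H; AH→D adds D; AH→EF adds F → {A, B, D, E, F, H}.
{A, H}⁺: AH→D adds D; AH→EF adds E, F; E→ABH adds B → {A, B, D, E, F, H}. Minimal: {H}⁺ = {H}; {A}⁺ = {A} — none reach the full schema.
{D, H}⁺: D→AB adds A, B; AH→EF adds E, F → {A, B, D, E, F, H}. Minimal: {H}⁺ = {H}; {D}⁺ = {A, B, D} — none reach the full schema.
Any other superkey contains one of these as a subset, so there are no further candidate keys.

E, AH, DH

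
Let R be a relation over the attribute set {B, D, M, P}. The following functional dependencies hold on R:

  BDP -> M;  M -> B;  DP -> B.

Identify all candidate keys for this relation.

(D, P)

Attributes D, P never appear on any right-hand side, so every candidate key must contain {D, P}.
{D, P}⁺ = {B, D, M, P}, which is all of the schema, so {D, P} is the only candidate key.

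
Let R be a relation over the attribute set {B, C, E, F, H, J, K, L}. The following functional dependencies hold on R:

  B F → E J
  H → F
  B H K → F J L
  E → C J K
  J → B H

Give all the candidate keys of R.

{E}, {J}, {B, F}, {B, H}

{E}⁺: E→CJK adds C, J, K; J→BH adds B, H; H→F adds F; BHK→FJL adds L → {B, C, E, F, H, J, K, L}.
{J}⁺: J→BH adds B, H; H→F adds F; BF→EJ adds E; E→CJK adds C, K; BHK→FJL adds L → {B, C, E, F, H, J, K, L}.
{B, F}⁺: BF→EJ adds E, J; E→CJK adds C, K; J→BH adds H; BHK→FJL adds L → {B, C, E, F, H, J, K, L}. Minimal: {F}⁺ = {F}; {B}⁺ = {B} — none reach the full schema.
{B, H}⁺: H→F adds F; BF→EJ adds E, J; E→CJK adds C, K; BHK→FJL adds L → {B, C, E, F, H, J, K, L}. Minimal: {H}⁺ = {F, H}; {B}⁺ = {B} — none reach the full schema.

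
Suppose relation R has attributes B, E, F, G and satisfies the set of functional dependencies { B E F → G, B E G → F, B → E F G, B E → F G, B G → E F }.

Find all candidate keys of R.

Attribute B never appears on the right-hand side of any dependency, so B must belong to every candidate key.
{B}⁺ = {B, E, F, G}, which is all of the schema, so {B} is the only candidate key.

{B}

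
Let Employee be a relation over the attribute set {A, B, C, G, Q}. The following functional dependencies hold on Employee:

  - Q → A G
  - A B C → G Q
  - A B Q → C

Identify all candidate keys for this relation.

Attribute B never appears on the right-hand side of any dependency, so B must belong to every candidate key.
{B}⁺ = {B}, which is not all of the schema, so we must add further attributes.
{B, Q}⁺: Q→AG adds A, G; ABQ→C adds C → {A, B, C, G, Q}. Minimal: {Q}⁺ = {A, G, Q}; {B}⁺ = {B} — none reach the full schema.
{A, B, C}⁺: ABC→GQ adds G, Q → {A, B, C, G, Q}. Minimal: {B, C}⁺ = {B, C}; {A, C}⁺ = {A, C}; {A, B}⁺ = {A, B} — none reach the full schema.
Any other superkey contains one of these as a subset, so there are no further candidate keys.

{B, Q}; {A, B, C}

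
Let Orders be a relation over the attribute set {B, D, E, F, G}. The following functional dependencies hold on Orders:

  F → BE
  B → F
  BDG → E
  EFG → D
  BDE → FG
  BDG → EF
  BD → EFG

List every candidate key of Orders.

BD; BG; DF; FG

{B, D}⁺: B→F adds F; BD→EFG adds E, G → {B, D, E, F, G}.
{B, G}⁺: B→F adds F; F→BE adds E; EFG→D adds D → {B, D, E, F, G}.
{D, F}⁺: F→BE adds B, E; BDE→FG adds G → {B, D, E, F, G}.
{F, G}⁺: F→BE adds B, E; EFG→D adds D → {B, D, E, F, G}.
Any other superkey contains one of these as a subset, so there are no further candidate keys.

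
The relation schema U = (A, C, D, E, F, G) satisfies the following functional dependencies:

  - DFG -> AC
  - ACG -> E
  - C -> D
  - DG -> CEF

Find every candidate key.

Attribute G never appears on the right-hand side of any dependency, so G must belong to every candidate key.
{G}⁺ = {G}, which is not all of the schema, so we must add further attributes.
{C, G}⁺: C→D adds D; DG→CEF adds E, F; DFG→AC adds A → {A, C, D, E, F, G}. Minimal: {G}⁺ = {G}; {C}⁺ = {C, D} — none reach the full schema.
{D, G}⁺: DG→CEF adds C, E, F; DFG→AC adds A → {A, C, D, E, F, G}. Minimal: {G}⁺ = {G}; {D}⁺ = {D} — none reach the full schema.

{C, G}, {D, G}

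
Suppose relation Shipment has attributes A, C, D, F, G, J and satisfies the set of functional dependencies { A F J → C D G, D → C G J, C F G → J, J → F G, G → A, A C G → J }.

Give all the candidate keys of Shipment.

(D); (J); (C, G)

{D}⁺: D→CGJ adds C, G, J; J→FG adds F; G→A adds A → {A, C, D, F, G, J}.
{J}⁺: J→FG adds F, G; G→A adds A; AFJ→CDG adds C, D → {A, C, D, F, G, J}.
{C, G}⁺: G→A adds A; ACG→J adds J; J→FG adds F; AFJ→CDG adds D → {A, C, D, F, G, J}.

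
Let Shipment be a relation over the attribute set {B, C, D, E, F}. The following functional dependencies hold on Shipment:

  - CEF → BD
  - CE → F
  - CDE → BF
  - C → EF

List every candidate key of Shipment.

Attribute C never appears on the right-hand side of any dependency, so C must belong to every candidate key.
{C}⁺ = {B, C, D, E, F}, which is all of the schema, so {C} is the only candidate key.

C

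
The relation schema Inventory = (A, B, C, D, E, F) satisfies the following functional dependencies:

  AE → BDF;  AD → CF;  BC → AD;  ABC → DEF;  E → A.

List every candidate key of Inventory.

{E}⁺: E→A adds A; AE→BDF adds B, D, F; AD→CF adds C → {A, B, C, D, E, F}.
{B, C}⁺: BC→AD adds A, D; ABC→DEF adds E, F → {A, B, C, D, E, F}. Minimal: {C}⁺ = {C}; {B}⁺ = {B} — none reach the full schema.
{A, B, D}⁺: AD→CF adds C, F; ABC→DEF adds E → {A, B, C, D, E, F}. Minimal: {B, D}⁺ = {B, D}; {A, D}⁺ = {A, C, D, F}; {A, B}⁺ = {A, B} — none reach the full schema.
Any other superkey contains one of these as a subset, so there are no further candidate keys.

E, BC, ABD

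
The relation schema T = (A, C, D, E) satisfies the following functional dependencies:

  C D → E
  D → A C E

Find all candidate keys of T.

{D}

Attribute D never appears on the right-hand side of any dependency, so D must belong to every candidate key.
{D}⁺ = {A, C, D, E}, which is all of the schema, so {D} is the only candidate key.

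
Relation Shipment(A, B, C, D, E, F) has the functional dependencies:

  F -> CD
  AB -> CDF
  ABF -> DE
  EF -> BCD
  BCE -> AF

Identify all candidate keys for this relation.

{A, B}⁺: AB→CDF adds C, D, F; ABF→DE adds E → {A, B, C, D, E, F}. Minimal: {B}⁺ = {B}; {A}⁺ = {A} — none reach the full schema.
{E, F}⁺: F→CD adds C, D; EF→BCD adds B; BCE→AF adds A → {A, B, C, D, E, F}. Minimal: {F}⁺ = {C, D, F}; {E}⁺ = {E} — none reach the full schema.
{B, C, E}⁺: BCE→AF adds A, F; F→CD adds D → {A, B, C, D, E, F}. Minimal: {C, E}⁺ = {C, E}; {B, E}⁺ = {B, E}; {B, C}⁺ = {B, C} — none reach the full schema.
Any other superkey contains one of these as a subset, so there are no further candidate keys.

{A, B}; {E, F}; {B, C, E}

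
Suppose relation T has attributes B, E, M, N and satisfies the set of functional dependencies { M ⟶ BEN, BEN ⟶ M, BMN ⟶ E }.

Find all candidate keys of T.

{M}, {B, E, N}

{M}⁺: M→BEN adds B, E, N → {B, E, M, N}.
{B, E, N}⁺: BEN→M adds M → {B, E, M, N}.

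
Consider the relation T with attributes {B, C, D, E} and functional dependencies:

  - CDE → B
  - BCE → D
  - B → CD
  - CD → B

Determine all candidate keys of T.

{B, E}, {C, D, E}

{B, E}⁺: B→CD adds C, D → {B, C, D, E}. Minimal: {E}⁺ = {E}; {B}⁺ = {B, C, D} — none reach the full schema.
{C, D, E}⁺: CDE→B adds B → {B, C, D, E}. Minimal: {D, E}⁺ = {D, E}; {C, E}⁺ = {C, E}; {C, D}⁺ = {B, C, D} — none reach the full schema.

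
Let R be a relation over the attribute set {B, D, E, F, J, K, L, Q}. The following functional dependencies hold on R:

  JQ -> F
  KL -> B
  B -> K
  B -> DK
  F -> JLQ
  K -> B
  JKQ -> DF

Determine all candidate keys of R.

(B, E, F); (E, F, K); (B, E, J, Q); (E, J, K, Q)

Attribute E never appears on the right-hand side of any dependency, so E must belong to every candidate key.
{E}⁺ = {E}, which is not all of the schema, so we must add further attributes.
{B, E, F}⁺: B→K adds K; B→DK adds D; F→JLQ adds J, L, Q → {B, D, E, F, J, K, L, Q}.
{E, F, K}⁺: F→JLQ adds J, L, Q; K→B adds B; JKQ→DF adds D → {B, D, E, F, J, K, L, Q}.
{B, E, J, Q}⁺: JQ→F adds F; B→K adds K; B→DK adds D; F→JLQ adds L → {B, D, E, F, J, K, L, Q}.
{E, J, K, Q}⁺: JQ→F adds F; F→JLQ adds L; K→B adds B; JKQ→DF adds D → {B, D, E, F, J, K, L, Q}.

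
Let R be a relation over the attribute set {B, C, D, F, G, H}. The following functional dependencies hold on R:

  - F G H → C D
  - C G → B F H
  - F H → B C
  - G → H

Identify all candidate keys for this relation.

{C, G}, {F, G}

Attribute G never appears on the right-hand side of any dependency, so G must belong to every candidate key.
{G}⁺ = {G, H}, which is not all of the schema, so we must add further attributes.
{C, G}⁺: CG→BFH adds B, F, H; FGH→CD adds D → {B, C, D, F, G, H}. Minimal: {G}⁺ = {G, H}; {C}⁺ = {C} — none reach the full schema.
{F, G}⁺: G→H adds H; FGH→CD adds C, D; CG→BFH adds B → {B, C, D, F, G, H}. Minimal: {G}⁺ = {G, H}; {F}⁺ = {F} — none reach the full schema.
Any other superkey contains one of these as a subset, so there are no further candidate keys.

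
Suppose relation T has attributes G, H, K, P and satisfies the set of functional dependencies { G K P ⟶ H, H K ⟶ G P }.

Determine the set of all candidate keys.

{H, K}, {G, K, P}

Attribute K never appears on the right-hand side of any dependency, so K must belong to every candidate key.
{K}⁺ = {K}, which is not all of the schema, so we must add further attributes.
{H, K}⁺: HK→GP adds G, P → {G, H, K, P}. Minimal: {K}⁺ = {K}; {H}⁺ = {H} — none reach the full schema.
{G, K, P}⁺: GKP→H adds H → {G, H, K, P}. Minimal: {K, P}⁺ = {K, P}; {G, P}⁺ = {G, P}; {G, K}⁺ = {G, K} — none reach the full schema.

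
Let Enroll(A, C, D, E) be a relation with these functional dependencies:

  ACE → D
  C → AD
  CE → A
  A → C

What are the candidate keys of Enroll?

Attribute E never appears on the right-hand side of any dependency, so E must belong to every candidate key.
{E}⁺ = {E}, which is not all of the schema, so we must add further attributes.
{A, E}⁺: A→C adds C; ACE→D adds D → {A, C, D, E}. Minimal: {E}⁺ = {E}; {A}⁺ = {A, C, D} — none reach the full schema.
{C, E}⁺: C→AD adds A, D → {A, C, D, E}. Minimal: {E}⁺ = {E}; {C}⁺ = {A, C, D} — none reach the full schema.
Any other superkey contains one of these as a subset, so there are no further candidate keys.

{A, E}, {C, E}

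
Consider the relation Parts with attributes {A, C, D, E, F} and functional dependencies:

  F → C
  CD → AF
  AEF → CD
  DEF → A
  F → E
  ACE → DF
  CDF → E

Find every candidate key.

{A, F}; {C, D}; {D, F}; {A, C, E}

{A, F}⁺: F→C adds C; F→E adds E; ACE→DF adds D → {A, C, D, E, F}.
{C, D}⁺: CD→AF adds A, F; F→E adds E → {A, C, D, E, F}.
{D, F}⁺: F→C adds C; CD→AF adds A; F→E adds E → {A, C, D, E, F}.
{A, C, E}⁺: ACE→DF adds D, F → {A, C, D, E, F}.
Any other superkey contains one of these as a subset, so there are no further candidate keys.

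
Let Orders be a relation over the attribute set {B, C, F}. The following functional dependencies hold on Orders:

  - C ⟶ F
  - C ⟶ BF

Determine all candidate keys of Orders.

Attribute C never appears on the right-hand side of any dependency, so C must belong to every candidate key.
{C}⁺ = {B, C, F}, which is all of the schema, so {C} is the only candidate key.

(C)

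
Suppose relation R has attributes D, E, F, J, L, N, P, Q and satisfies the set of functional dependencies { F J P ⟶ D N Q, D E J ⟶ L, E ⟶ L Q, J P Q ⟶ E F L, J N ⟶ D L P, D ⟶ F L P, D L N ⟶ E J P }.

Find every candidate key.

(D, J); (D, N); (J, N); (E, J, P); (F, J, P); (J, P, Q)

{D, J}⁺: D→FLP adds F, L, P; FJP→DNQ adds N, Q; JPQ→EFL adds E → {D, E, F, J, L, N, P, Q}. Minimal: {J}⁺ = {J}; {D}⁺ = {D, F, L, P} — none reach the full schema.
{D, N}⁺: D→FLP adds F, L, P; DLN→EJP adds E, J; FJP→DNQ adds Q → {D, E, F, J, L, N, P, Q}. Minimal: {N}⁺ = {N}; {D}⁺ = {D, F, L, P} — none reach the full schema.
{J, N}⁺: JN→DLP adds D, L, P; D→FLP adds F; DLN→EJP adds E; FJP→DNQ adds Q → {D, E, F, J, L, N, P, Q}. Minimal: {N}⁺ = {N}; {J}⁺ = {J} — none reach the full schema.
{E, J, P}⁺: E→LQ adds L, Q; JPQ→EFL adds F; FJP→DNQ adds D, N → {D, E, F, J, L, N, P, Q}. Minimal: {J, P}⁺ = {J, P}; {E, P}⁺ = {E, L, P, Q}; {E, J}⁺ = {E, J, L, Q} — none reach the full schema.
{F, J, P}⁺: FJP→DNQ adds D, N, Q; JPQ→EFL adds E, L → {D, E, F, J, L, N, P, Q}. Minimal: {J, P}⁺ = {J, P}; {F, P}⁺ = {F, P}; {F, J}⁺ = {F, J} — none reach the full schema.
{J, P, Q}⁺: JPQ→EFL adds E, F, L; FJP→DNQ adds D, N → {D, E, F, J, L, N, P, Q}. Minimal: {P, Q}⁺ = {P, Q}; {J, Q}⁺ = {J, Q}; {J, P}⁺ = {J, P} — none reach the full schema.
Any other superkey contains one of these as a subset, so there are no further candidate keys.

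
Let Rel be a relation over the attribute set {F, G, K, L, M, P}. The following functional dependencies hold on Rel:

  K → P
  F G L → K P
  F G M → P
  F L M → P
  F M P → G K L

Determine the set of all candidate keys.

Attributes F, M never appear on any right-hand side, so every candidate key must contain {F, M}.
{F, M}⁺ = {F, M}, which is not all of the schema, so we must add further attributes.
{F, G, M}⁺: FGM→P adds P; FMP→GKL adds K, L → {F, G, K, L, M, P}. Minimal: {G, M}⁺ = {G, M}; {F, M}⁺ = {F, M}; {F, G}⁺ = {F, G} — none reach the full schema.
{F, K, M}⁺: K→P adds P; FMP→GKL adds G, L → {F, G, K, L, M, P}. Minimal: {K, M}⁺ = {K, M, P}; {F, M}⁺ = {F, M}; {F, K}⁺ = {F, K, P} — none reach the full schema.
{F, L, M}⁺: FLM→P adds P; FMP→GKL adds G, K → {F, G, K, L, M, P}. Minimal: {L, M}⁺ = {L, M}; {F, M}⁺ = {F, M}; {F, L}⁺ = {F, L} — none reach the full schema.
{F, M, P}⁺: FMP→GKL adds G, K, L → {F, G, K, L, M, P}. Minimal: {M, P}⁺ = {M, P}; {F, P}⁺ = {F, P}; {F, M}⁺ = {F, M} — none reach the full schema.
Any other superkey contains one of these as a subset, so there are no further candidate keys.

{F, G, M}, {F, K, M}, {F, L, M}, {F, M, P}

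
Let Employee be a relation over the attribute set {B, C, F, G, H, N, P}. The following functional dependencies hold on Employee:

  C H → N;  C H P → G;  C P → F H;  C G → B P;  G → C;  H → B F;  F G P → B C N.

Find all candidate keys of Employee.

(G), (C, P)

{G}⁺: G→C adds C; CG→BP adds B, P; CP→FH adds F, H; FGP→BCN adds N → {B, C, F, G, H, N, P}.
{C, P}⁺: CP→FH adds F, H; H→BF adds B; CH→N adds N; CHP→G adds G → {B, C, F, G, H, N, P}. Minimal: {P}⁺ = {P}; {C}⁺ = {C} — none reach the full schema.
Any other superkey contains one of these as a subset, so there are no further candidate keys.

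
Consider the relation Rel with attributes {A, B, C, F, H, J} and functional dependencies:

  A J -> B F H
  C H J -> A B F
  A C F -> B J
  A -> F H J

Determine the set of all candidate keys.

{A, C}⁺: A→FHJ adds F, H, J; AJ→BFH adds B → {A, B, C, F, H, J}. Minimal: {C}⁺ = {C}; {A}⁺ = {A, B, F, H, J} — none reach the full schema.
{C, H, J}⁺: CHJ→ABF adds A, B, F → {A, B, C, F, H, J}. Minimal: {H, J}⁺ = {H, J}; {C, J}⁺ = {C, J}; {C, H}⁺ = {C, H} — none reach the full schema.
Any other superkey contains one of these as a subset, so there are no further candidate keys.

{A, C}, {C, H, J}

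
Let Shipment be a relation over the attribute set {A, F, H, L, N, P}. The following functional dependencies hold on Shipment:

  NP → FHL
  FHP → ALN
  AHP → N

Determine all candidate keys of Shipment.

(N, P), (A, H, P), (F, H, P)

{N, P}⁺: NP→FHL adds F, H, L; FHP→ALN adds A → {A, F, H, L, N, P}. Minimal: {P}⁺ = {P}; {N}⁺ = {N} — none reach the full schema.
{A, H, P}⁺: AHP→N adds N; NP→FHL adds F, L → {A, F, H, L, N, P}. Minimal: {H, P}⁺ = {H, P}; {A, P}⁺ = {A, P}; {A, H}⁺ = {A, H} — none reach the full schema.
{F, H, P}⁺: FHP→ALN adds A, L, N → {A, F, H, L, N, P}. Minimal: {H, P}⁺ = {H, P}; {F, P}⁺ = {F, P}; {F, H}⁺ = {F, H} — none reach the full schema.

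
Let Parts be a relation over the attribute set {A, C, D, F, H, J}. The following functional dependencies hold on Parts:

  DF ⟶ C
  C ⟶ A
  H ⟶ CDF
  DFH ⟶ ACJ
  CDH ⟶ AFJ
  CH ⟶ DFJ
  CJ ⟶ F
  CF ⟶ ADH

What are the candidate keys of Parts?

{H}⁺: H→CDF adds C, D, F; DFH→ACJ adds A, J → {A, C, D, F, H, J}.
{C, F}⁺: C→A adds A; CF→ADH adds D, H; DFH→ACJ adds J → {A, C, D, F, H, J}.
{C, J}⁺: C→A adds A; CJ→F adds F; CF→ADH adds D, H → {A, C, D, F, H, J}.
{D, F}⁺: DF→C adds C; C→A adds A; CF→ADH adds H; DFH→ACJ adds J → {A, C, D, F, H, J}.
Any other superkey contains one of these as a subset, so there are no further candidate keys.

(H), (C, F), (C, J), (D, F)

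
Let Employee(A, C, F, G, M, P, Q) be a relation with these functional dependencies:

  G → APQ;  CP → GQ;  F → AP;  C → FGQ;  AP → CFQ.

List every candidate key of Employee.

(C, M), (F, M), (G, M), (A, M, P)

Attribute M never appears on the right-hand side of any dependency, so M must belong to every candidate key.
{M}⁺ = {M}, which is not all of the schema, so we must add further attributes.
{C, M}⁺: C→FGQ adds F, G, Q; G→APQ adds A, P → {A, C, F, G, M, P, Q}. Minimal: {M}⁺ = {M}; {C}⁺ = {A, C, F, G, P, Q} — none reach the full schema.
{F, M}⁺: F→AP adds A, P; AP→CFQ adds C, Q; CP→GQ adds G → {A, C, F, G, M, P, Q}. Minimal: {M}⁺ = {M}; {F}⁺ = {A, C, F, G, P, Q} — none reach the full schema.
{G, M}⁺: G→APQ adds A, P, Q; AP→CFQ adds C, F → {A, C, F, G, M, P, Q}. Minimal: {M}⁺ = {M}; {G}⁺ = {A, C, F, G, P, Q} — none reach the full schema.
{A, M, P}⁺: AP→CFQ adds C, F, Q; CP→GQ adds G → {A, C, F, G, M, P, Q}. Minimal: {M, P}⁺ = {M, P}; {A, P}⁺ = {A, C, F, G, P, Q}; {A, M}⁺ = {A, M} — none reach the full schema.
Any other superkey contains one of these as a subset, so there are no further candidate keys.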